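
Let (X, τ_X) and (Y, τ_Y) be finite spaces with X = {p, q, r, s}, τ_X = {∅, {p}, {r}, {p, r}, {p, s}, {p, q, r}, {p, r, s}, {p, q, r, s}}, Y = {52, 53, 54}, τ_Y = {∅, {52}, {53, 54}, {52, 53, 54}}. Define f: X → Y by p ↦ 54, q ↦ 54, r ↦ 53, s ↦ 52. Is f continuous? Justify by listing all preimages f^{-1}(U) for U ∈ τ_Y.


f is NOT continuous.

Compute f^{-1}(U) for each U ∈ τ_Y:
  U = ∅: f^{-1}(U) = ∅ ∈ τ_X ✓.
  U = {52}: f^{-1}(U) = {s} ∉ τ_X ✗.
  U = {53, 54}: f^{-1}(U) = {p, q, r} ∈ τ_X ✓.
  U = {52, 53, 54}: f^{-1}(U) = {p, q, r, s} ∈ τ_X ✓.
Found U = {52} with f^{-1}(U) = {s} not in τ_X. Therefore f is NOT continuous.


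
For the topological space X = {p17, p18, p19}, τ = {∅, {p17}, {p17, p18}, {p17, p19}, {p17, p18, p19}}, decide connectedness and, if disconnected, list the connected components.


(X, τ) is connected.

Find clopen sets (U ∈ τ with X ∖ U ∈ τ):
  U = ∅, X ∖ U = {p17, p18, p19} — both open, so U is clopen.
  U = {p17, p18, p19}, X ∖ U = ∅ — both open, so U is clopen.
Only trivial clopens (∅ and X) exist, so (X, τ) is connected.
Compute connected components by grouping points that agree on all clopens:
  component: {p17, p18, p19}


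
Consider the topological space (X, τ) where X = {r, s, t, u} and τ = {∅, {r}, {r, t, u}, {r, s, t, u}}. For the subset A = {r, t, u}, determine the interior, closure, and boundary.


int(A) = {r, t, u}, cl(A) = {r, s, t, u}, ∂A = {s}.

Closed sets in (X, τ) are complements of opens:
  closed(X, τ) = {∅, {s}, {s, t, u}, {r, s, t, u}}.
int(A) = ⋃ {U ∈ τ : U ⊆ A}. Opens contained in A: ∅, {r}, {r, t, u}.
Taking the union of these: int(A) = {r, t, u}.
cl(A) = ⋂ {C closed : A ⊆ C}. Closed sets containing A: {r, s, t, u}.
Intersecting these: cl(A) = {r, s, t, u}.
∂A = cl(A) ∖ int(A) = {r, s, t, u} ∖ {r, t, u} = {s}.


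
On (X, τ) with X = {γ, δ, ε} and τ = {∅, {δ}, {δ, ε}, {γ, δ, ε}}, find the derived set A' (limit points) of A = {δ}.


A' = {γ, ε}

For each x ∈ X, list the open sets U ∈ τ with x ∈ U, then check whether U ∩ (A ∖ {x}) ≠ ∅ for every such U.
  x = γ: opens ∋ x are {γ, δ, ε}; each meets A ∖ {γ}, so x IS a limit point.
  x = δ: open {δ} ∋ x has {δ} ∩ (A ∖ {δ}) = ∅, so x is NOT a limit point.
  x = ε: opens ∋ x are {δ, ε}, {γ, δ, ε}; each meets A ∖ {ε}, so x IS a limit point.
Collecting: A' = {γ, ε}.


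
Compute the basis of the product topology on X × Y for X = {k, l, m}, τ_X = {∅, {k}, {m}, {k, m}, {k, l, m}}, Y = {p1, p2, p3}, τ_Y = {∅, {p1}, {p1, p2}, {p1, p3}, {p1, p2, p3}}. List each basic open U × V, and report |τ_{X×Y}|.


Basis B = {∅ × ∅, {k} × {p1}, {m} × {p1}, {k} × {p1, p2}, {k} × {p1, p3}, {k, m} × {p1}, {m} × {p1, p2}, {m} × {p1, p3}, {k} × {p1, p2, p3}, {k, l, m} × {p1}, {m} × {p1, p2, p3}, {k, m} × {p1, p2}, {k, m} × {p1, p3}, {k, m} × {p1, p2, p3}, {k, l, m} × {p1, p2}, {k, l, m} × {p1, p3}, {k, l, m} × {p1, p2, p3}}; |τ_{X×Y}| = 50.

Enumerate products U × V with U ∈ τ_X, V ∈ τ_Y (deduplicated):
  ∅ × ∅ = {} (∅)
  {k} × {p1} = {(k,p1)}
  {m} × {p1} = {(m,p1)}
  {k} × {p1, p2} = {(k,p1), (k,p2)}
  {k} × {p1, p3} = {(k,p1), (k,p3)}
  {k, m} × {p1} = {(k,p1), (m,p1)}
  {m} × {p1, p2} = {(m,p1), (m,p2)}
  {m} × {p1, p3} = {(m,p1), (m,p3)}
  {k} × {p1, p2, p3} = {(k,p1), (k,p2), (k,p3)}
  {k, l, m} × {p1} = {(k,p1), (l,p1), (m,p1)}
  {m} × {p1, p2, p3} = {(m,p1), (m,p2), (m,p3)}
  {k, m} × {p1, p2} = {(k,p1), (k,p2), (m,p1), (m,p2)}
  {k, m} × {p1, p3} = {(k,p1), (k,p3), (m,p1), (m,p3)}
  {k, m} × {p1, p2, p3} = {(k,p1), (k,p2), (k,p3), (m,p1), (m,p2), (m,p3)}
  {k, l, m} × {p1, p2} = {(k,p1), (k,p2), (l,p1), (l,p2), (m,p1), (m,p2)}
  {k, l, m} × {p1, p3} = {(k,p1), (k,p3), (l,p1), (l,p3), (m,p1), (m,p3)}
  {k, l, m} × {p1, p2, p3} = {(k,p1), (k,p2), (k,p3), (l,p1), (l,p2), (l,p3), (m,p1), (m,p2), (m,p3)}
These 17 distinct sets form the basis B.
Close under arbitrary unions to get τ_{X×Y}; counting gives |τ_{X×Y}| = 50.


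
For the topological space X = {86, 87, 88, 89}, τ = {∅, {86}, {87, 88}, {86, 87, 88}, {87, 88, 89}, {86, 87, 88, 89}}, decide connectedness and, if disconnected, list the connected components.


(X, τ) is disconnected; components = [{86}, {87, 88, 89}].

Find clopen sets (U ∈ τ with X ∖ U ∈ τ):
  U = ∅, X ∖ U = {86, 87, 88, 89} — both open, so U is clopen.
  U = {86}, X ∖ U = {87, 88, 89} — both open, so U is clopen.
  U = {87, 88, 89}, X ∖ U = {86} — both open, so U is clopen.
  U = {86, 87, 88, 89}, X ∖ U = ∅ — both open, so U is clopen.
Nontrivial clopen(s) exist: e.g. {86}. So (X, τ) is disconnected.
Compute connected components by grouping points that agree on all clopens:
  component: {86}
  component: {87, 88, 89}


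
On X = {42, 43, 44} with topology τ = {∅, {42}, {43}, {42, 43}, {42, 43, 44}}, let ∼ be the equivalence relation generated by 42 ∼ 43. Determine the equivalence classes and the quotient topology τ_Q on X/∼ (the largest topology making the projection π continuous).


X/∼ = {[42=43], [44]}; |τ_Q| = 3.

Equivalence classes: [42=43], [44].
Quotient map π: X → X/∼ sends 42 ↦ [42=43], 43 ↦ [42=43], 44 ↦ [44].
For each subset V ⊆ X/∼, compute π^{-1}(V) ⊆ X and check whether π^{-1}(V) ∈ τ. V is open in τ_Q iff π^{-1}(V) ∈ τ.
  V = {}: π^{-1}(V) = ∅ ∈ τ ✓.
  V = {[42=43]}: π^{-1}(V) = {42, 43} ∈ τ ✓.
  V = {[44]}: π^{-1}(V) = {44} ∉ τ ✗.
  V = {[42=43], [44]}: π^{-1}(V) = {42, 43, 44} ∈ τ ✓.
Open sets in the quotient: τ_Q = {{}, {[42=43]}, {[42=43], [44]}} (3 elements).


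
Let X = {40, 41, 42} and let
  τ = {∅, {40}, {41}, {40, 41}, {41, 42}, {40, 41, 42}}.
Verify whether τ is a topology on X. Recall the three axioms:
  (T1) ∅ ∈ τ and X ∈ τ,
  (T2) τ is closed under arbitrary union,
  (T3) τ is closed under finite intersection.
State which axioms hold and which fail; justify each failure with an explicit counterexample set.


τ IS a topology on X.

Axiom (T1): ∅ ∈ τ? Yes; X ∈ τ? Yes.
Axiom (T2/T3): check pairwise unions and intersections of members of τ.
All pairwise intersections and unions checked — each lies in τ. Therefore τ satisfies (T1), (T2), (T3): it IS a topology on X.


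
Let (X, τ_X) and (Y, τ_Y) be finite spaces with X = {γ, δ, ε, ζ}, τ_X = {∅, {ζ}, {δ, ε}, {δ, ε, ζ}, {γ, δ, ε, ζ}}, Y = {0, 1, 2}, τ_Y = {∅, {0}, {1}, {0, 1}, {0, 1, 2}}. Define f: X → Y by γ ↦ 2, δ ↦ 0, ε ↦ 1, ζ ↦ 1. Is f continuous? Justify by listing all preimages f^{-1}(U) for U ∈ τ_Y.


f is NOT continuous.

Compute f^{-1}(U) for each U ∈ τ_Y:
  U = ∅: f^{-1}(U) = ∅ ∈ τ_X ✓.
  U = {0}: f^{-1}(U) = {δ} ∉ τ_X ✗.
  U = {1}: f^{-1}(U) = {ε, ζ} ∉ τ_X ✗.
  U = {0, 1}: f^{-1}(U) = {δ, ε, ζ} ∈ τ_X ✓.
  U = {0, 1, 2}: f^{-1}(U) = {γ, δ, ε, ζ} ∈ τ_X ✓.
Found U = {0} with f^{-1}(U) = {δ} not in τ_X. Therefore f is NOT continuous.


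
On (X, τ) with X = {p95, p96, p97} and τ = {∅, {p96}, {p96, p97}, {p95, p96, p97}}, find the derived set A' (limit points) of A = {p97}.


A' = {p95}

For each x ∈ X, list the open sets U ∈ τ with x ∈ U, then check whether U ∩ (A ∖ {x}) ≠ ∅ for every such U.
  x = p95: opens ∋ x are {p95, p96, p97}; each meets A ∖ {p95}, so x IS a limit point.
  x = p96: open {p96} ∋ x has {p96} ∩ (A ∖ {p96}) = ∅, so x is NOT a limit point.
  x = p97: open {p96, p97} ∋ x has {p96, p97} ∩ (A ∖ {p97}) = ∅, so x is NOT a limit point.
Collecting: A' = {p95}.


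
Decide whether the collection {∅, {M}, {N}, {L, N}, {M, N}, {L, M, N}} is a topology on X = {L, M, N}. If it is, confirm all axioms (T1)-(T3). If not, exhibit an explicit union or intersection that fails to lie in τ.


τ IS a topology on X.

Axiom (T1): ∅ ∈ τ? Yes; X ∈ τ? Yes.
Axiom (T2/T3): check pairwise unions and intersections of members of τ.
All pairwise intersections and unions checked — each lies in τ. Therefore τ satisfies (T1), (T2), (T3): it IS a topology on X.


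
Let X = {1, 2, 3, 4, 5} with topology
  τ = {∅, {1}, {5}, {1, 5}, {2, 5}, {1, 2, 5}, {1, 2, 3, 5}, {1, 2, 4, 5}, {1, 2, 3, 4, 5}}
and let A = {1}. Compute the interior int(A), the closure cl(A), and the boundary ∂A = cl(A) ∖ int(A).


int(A) = {1}, cl(A) = {1, 3, 4}, ∂A = {3, 4}.

Closed sets in (X, τ) are complements of opens:
  closed(X, τ) = {∅, {3}, {4}, {3, 4}, {1, 3, 4}, {2, 3, 4}, {1, 2, 3, 4}, {2, 3, 4, 5}, {1, 2, 3, 4, 5}}.
int(A) = ⋃ {U ∈ τ : U ⊆ A}. Opens contained in A: ∅, {1}.
Taking the union of these: int(A) = {1}.
cl(A) = ⋂ {C closed : A ⊆ C}. Closed sets containing A: {1, 3, 4}, {1, 2, 3, 4}, {1, 2, 3, 4, 5}.
Intersecting these: cl(A) = {1, 3, 4}.
∂A = cl(A) ∖ int(A) = {1, 3, 4} ∖ {1} = {3, 4}.


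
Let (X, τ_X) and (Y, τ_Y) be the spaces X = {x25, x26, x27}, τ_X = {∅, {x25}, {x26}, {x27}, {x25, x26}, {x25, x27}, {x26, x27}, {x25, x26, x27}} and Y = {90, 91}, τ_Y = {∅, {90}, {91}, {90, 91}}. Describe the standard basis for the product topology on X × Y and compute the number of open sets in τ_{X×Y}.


Basis B = {∅ × ∅, {x25} × {90}, {x25} × {91}, {x26} × {90}, {x26} × {91}, {x27} × {90}, {x27} × {91}, {x25} × {90, 91}, {x25, x26} × {90}, {x25, x27} × {90}, {x25, x26} × {91}, {x25, x27} × {91}, {x26} × {90, 91}, {x26, x27} × {90}, {x26, x27} × {91}, {x27} × {90, 91}, {x25, x26, x27} × {90}, {x25, x26, x27} × {91}, {x25, x26} × {90, 91}, {x25, x27} × {90, 91}, {x26, x27} × {90, 91}, {x25, x26, x27} × {90, 91}}; |τ_{X×Y}| = 64.

Enumerate products U × V with U ∈ τ_X, V ∈ τ_Y (deduplicated):
  ∅ × ∅ = {} (∅)
  {x25} × {90} = {(x25,90)}
  {x25} × {91} = {(x25,91)}
  {x26} × {90} = {(x26,90)}
  {x26} × {91} = {(x26,91)}
  {x27} × {90} = {(x27,90)}
  {x27} × {91} = {(x27,91)}
  {x25} × {90, 91} = {(x25,90), (x25,91)}
  {x25, x26} × {90} = {(x25,90), (x26,90)}
  {x25, x27} × {90} = {(x25,90), (x27,90)}
  {x25, x26} × {91} = {(x25,91), (x26,91)}
  {x25, x27} × {91} = {(x25,91), (x27,91)}
  {x26} × {90, 91} = {(x26,90), (x26,91)}
  {x26, x27} × {90} = {(x26,90), (x27,90)}
  {x26, x27} × {91} = {(x26,91), (x27,91)}
  {x27} × {90, 91} = {(x27,90), (x27,91)}
  {x25, x26, x27} × {90} = {(x25,90), (x26,90), (x27,90)}
  {x25, x26, x27} × {91} = {(x25,91), (x26,91), (x27,91)}
  {x25, x26} × {90, 91} = {(x25,90), (x25,91), (x26,90), (x26,91)}
  {x25, x27} × {90, 91} = {(x25,90), (x25,91), (x27,90), (x27,91)}
  {x26, x27} × {90, 91} = {(x26,90), (x26,91), (x27,90), (x27,91)}
  {x25, x26, x27} × {90, 91} = {(x25,90), (x25,91), (x26,90), (x26,91), (x27,90), (x27,91)}
These 22 distinct sets form the basis B.
Close under arbitrary unions to get τ_{X×Y}; counting gives |τ_{X×Y}| = 64.


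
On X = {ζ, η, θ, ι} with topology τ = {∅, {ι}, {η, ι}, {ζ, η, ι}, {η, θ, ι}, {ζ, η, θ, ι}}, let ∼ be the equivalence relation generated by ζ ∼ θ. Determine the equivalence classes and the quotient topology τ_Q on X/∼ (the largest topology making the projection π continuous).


X/∼ = {[ζ=θ], [η], [ι]}; |τ_Q| = 4.

Equivalence classes: [ζ=θ], [η], [ι].
Quotient map π: X → X/∼ sends ζ ↦ [ζ=θ], η ↦ [η], θ ↦ [ζ=θ], ι ↦ [ι].
For each subset V ⊆ X/∼, compute π^{-1}(V) ⊆ X and check whether π^{-1}(V) ∈ τ. V is open in τ_Q iff π^{-1}(V) ∈ τ.
  V = {}: π^{-1}(V) = ∅ ∈ τ ✓.
  V = {[ζ=θ]}: π^{-1}(V) = {ζ, θ} ∉ τ ✗.
  V = {[η]}: π^{-1}(V) = {η} ∉ τ ✗.
  V = {[ζ=θ], [η]}: π^{-1}(V) = {ζ, η, θ} ∉ τ ✗.
  V = {[ι]}: π^{-1}(V) = {ι} ∈ τ ✓.
  V = {[ζ=θ], [ι]}: π^{-1}(V) = {ζ, θ, ι} ∉ τ ✗.
  V = {[η], [ι]}: π^{-1}(V) = {η, ι} ∈ τ ✓.
  V = {[ζ=θ], [η], [ι]}: π^{-1}(V) = {ζ, η, θ, ι} ∈ τ ✓.
Open sets in the quotient: τ_Q = {{}, {[ι]}, {[η], [ι]}, {[ζ=θ], [η], [ι]}} (4 elements).


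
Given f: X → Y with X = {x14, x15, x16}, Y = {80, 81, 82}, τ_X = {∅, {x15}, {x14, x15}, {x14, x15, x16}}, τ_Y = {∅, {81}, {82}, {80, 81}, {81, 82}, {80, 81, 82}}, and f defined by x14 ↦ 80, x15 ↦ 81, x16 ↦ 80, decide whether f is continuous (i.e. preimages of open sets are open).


f IS continuous.

Compute f^{-1}(U) for each U ∈ τ_Y:
  U = ∅: f^{-1}(U) = ∅ ∈ τ_X ✓.
  U = {81}: f^{-1}(U) = {x15} ∈ τ_X ✓.
  U = {82}: f^{-1}(U) = ∅ ∈ τ_X ✓.
  U = {80, 81}: f^{-1}(U) = {x14, x15, x16} ∈ τ_X ✓.
  U = {81, 82}: f^{-1}(U) = {x15} ∈ τ_X ✓.
  U = {80, 81, 82}: f^{-1}(U) = {x14, x15, x16} ∈ τ_X ✓.
Every preimage lies in τ_X, so f IS continuous.


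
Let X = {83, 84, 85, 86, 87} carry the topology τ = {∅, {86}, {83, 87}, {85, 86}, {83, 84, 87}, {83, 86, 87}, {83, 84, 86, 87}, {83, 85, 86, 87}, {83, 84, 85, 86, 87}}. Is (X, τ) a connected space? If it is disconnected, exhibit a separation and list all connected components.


(X, τ) is disconnected; components = [{85, 86}, {83, 84, 87}].

Find clopen sets (U ∈ τ with X ∖ U ∈ τ):
  U = ∅, X ∖ U = {83, 84, 85, 86, 87} — both open, so U is clopen.
  U = {85, 86}, X ∖ U = {83, 84, 87} — both open, so U is clopen.
  U = {83, 84, 87}, X ∖ U = {85, 86} — both open, so U is clopen.
  U = {83, 84, 85, 86, 87}, X ∖ U = ∅ — both open, so U is clopen.
Nontrivial clopen(s) exist: e.g. {85, 86}. So (X, τ) is disconnected.
Compute connected components by grouping points that agree on all clopens:
  component: {85, 86}
  component: {83, 84, 87}


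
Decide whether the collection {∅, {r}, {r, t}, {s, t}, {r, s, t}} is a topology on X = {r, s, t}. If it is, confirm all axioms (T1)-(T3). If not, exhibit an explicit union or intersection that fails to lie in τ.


τ is NOT a topology on X.

Axiom (T1): ∅ ∈ τ? Yes; X ∈ τ? Yes.
Axiom (T2/T3): check pairwise unions and intersections of members of τ.
Counterexample for (T3): {r, t} ∩ {s, t} = {t} ∉ τ. Therefore τ is NOT a topology.


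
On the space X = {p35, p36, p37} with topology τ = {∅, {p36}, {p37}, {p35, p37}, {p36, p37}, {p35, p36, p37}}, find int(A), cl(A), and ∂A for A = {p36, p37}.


int(A) = {p36, p37}, cl(A) = {p35, p36, p37}, ∂A = {p35}.

Closed sets in (X, τ) are complements of opens:
  closed(X, τ) = {∅, {p35}, {p36}, {p35, p36}, {p35, p37}, {p35, p36, p37}}.
int(A) = ⋃ {U ∈ τ : U ⊆ A}. Opens contained in A: ∅, {p36}, {p37}, {p36, p37}.
Taking the union of these: int(A) = {p36, p37}.
cl(A) = ⋂ {C closed : A ⊆ C}. Closed sets containing A: {p35, p36, p37}.
Intersecting these: cl(A) = {p35, p36, p37}.
∂A = cl(A) ∖ int(A) = {p35, p36, p37} ∖ {p36, p37} = {p35}.


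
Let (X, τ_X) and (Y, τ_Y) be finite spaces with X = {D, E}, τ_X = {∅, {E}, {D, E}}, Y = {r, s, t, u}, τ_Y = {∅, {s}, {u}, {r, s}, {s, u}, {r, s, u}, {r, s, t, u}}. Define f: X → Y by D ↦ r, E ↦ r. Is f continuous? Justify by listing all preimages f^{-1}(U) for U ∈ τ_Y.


f IS continuous.

Compute f^{-1}(U) for each U ∈ τ_Y:
  U = ∅: f^{-1}(U) = ∅ ∈ τ_X ✓.
  U = {s}: f^{-1}(U) = ∅ ∈ τ_X ✓.
  U = {u}: f^{-1}(U) = ∅ ∈ τ_X ✓.
  U = {r, s}: f^{-1}(U) = {D, E} ∈ τ_X ✓.
  U = {s, u}: f^{-1}(U) = ∅ ∈ τ_X ✓.
  U = {r, s, u}: f^{-1}(U) = {D, E} ∈ τ_X ✓.
  U = {r, s, t, u}: f^{-1}(U) = {D, E} ∈ τ_X ✓.
Every preimage lies in τ_X, so f IS continuous.


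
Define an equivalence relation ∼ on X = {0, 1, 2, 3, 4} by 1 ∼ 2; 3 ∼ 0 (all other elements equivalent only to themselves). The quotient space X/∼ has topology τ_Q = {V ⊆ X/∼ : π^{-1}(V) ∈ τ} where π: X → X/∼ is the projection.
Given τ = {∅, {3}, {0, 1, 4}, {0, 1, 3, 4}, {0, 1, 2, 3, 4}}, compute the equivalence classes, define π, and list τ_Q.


X/∼ = {[0=3], [1=2], [4]}; |τ_Q| = 2.

Equivalence classes: [0=3], [1=2], [4].
Quotient map π: X → X/∼ sends 0 ↦ [0=3], 1 ↦ [1=2], 2 ↦ [1=2], 3 ↦ [0=3], 4 ↦ [4].
For each subset V ⊆ X/∼, compute π^{-1}(V) ⊆ X and check whether π^{-1}(V) ∈ τ. V is open in τ_Q iff π^{-1}(V) ∈ τ.
  V = {}: π^{-1}(V) = ∅ ∈ τ ✓.
  V = {[0=3]}: π^{-1}(V) = {0, 3} ∉ τ ✗.
  V = {[1=2]}: π^{-1}(V) = {1, 2} ∉ τ ✗.
  V = {[0=3], [1=2]}: π^{-1}(V) = {0, 1, 2, 3} ∉ τ ✗.
  V = {[4]}: π^{-1}(V) = {4} ∉ τ ✗.
  V = {[0=3], [4]}: π^{-1}(V) = {0, 3, 4} ∉ τ ✗.
  V = {[1=2], [4]}: π^{-1}(V) = {1, 2, 4} ∉ τ ✗.
  V = {[0=3], [1=2], [4]}: π^{-1}(V) = {0, 1, 2, 3, 4} ∈ τ ✓.
Open sets in the quotient: τ_Q = {{}, {[0=3], [1=2], [4]}} (2 elements).


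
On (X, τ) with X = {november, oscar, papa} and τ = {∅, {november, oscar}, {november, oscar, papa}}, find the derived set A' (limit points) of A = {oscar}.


A' = {november, papa}

For each x ∈ X, list the open sets U ∈ τ with x ∈ U, then check whether U ∩ (A ∖ {x}) ≠ ∅ for every such U.
  x = november: opens ∋ x are {november, oscar}, {november, oscar, papa}; each meets A ∖ {november}, so x IS a limit point.
  x = oscar: open {november, oscar} ∋ x has {november, oscar} ∩ (A ∖ {oscar}) = ∅, so x is NOT a limit point.
  x = papa: opens ∋ x are {november, oscar, papa}; each meets A ∖ {papa}, so x IS a limit point.
Collecting: A' = {november, papa}.


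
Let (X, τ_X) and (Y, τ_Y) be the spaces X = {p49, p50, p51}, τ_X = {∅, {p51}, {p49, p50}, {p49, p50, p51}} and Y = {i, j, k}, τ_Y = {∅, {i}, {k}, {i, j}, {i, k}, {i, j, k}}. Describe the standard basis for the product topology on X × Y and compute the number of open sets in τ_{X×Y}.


Basis B = {∅ × ∅, {p51} × {i}, {p51} × {k}, {p49, p50} × {i}, {p49, p50} × {k}, {p51} × {i, j}, {p51} × {i, k}, {p49, p50, p51} × {i}, {p49, p50, p51} × {k}, {p51} × {i, j, k}, {p49, p50} × {i, j}, {p49, p50} × {i, k}, {p49, p50} × {i, j, k}, {p49, p50, p51} × {i, j}, {p49, p50, p51} × {i, k}, {p49, p50, p51} × {i, j, k}}; |τ_{X×Y}| = 36.

Enumerate products U × V with U ∈ τ_X, V ∈ τ_Y (deduplicated):
  ∅ × ∅ = {} (∅)
  {p51} × {i} = {(p51,i)}
  {p51} × {k} = {(p51,k)}
  {p49, p50} × {i} = {(p49,i), (p50,i)}
  {p49, p50} × {k} = {(p49,k), (p50,k)}
  {p51} × {i, j} = {(p51,i), (p51,j)}
  {p51} × {i, k} = {(p51,i), (p51,k)}
  {p49, p50, p51} × {i} = {(p49,i), (p50,i), (p51,i)}
  {p49, p50, p51} × {k} = {(p49,k), (p50,k), (p51,k)}
  {p51} × {i, j, k} = {(p51,i), (p51,j), (p51,k)}
  {p49, p50} × {i, j} = {(p49,i), (p49,j), (p50,i), (p50,j)}
  {p49, p50} × {i, k} = {(p49,i), (p49,k), (p50,i), (p50,k)}
  {p49, p50} × {i, j, k} = {(p49,i), (p49,j), (p49,k), (p50,i), (p50,j), (p50,k)}
  {p49, p50, p51} × {i, j} = {(p49,i), (p49,j), (p50,i), (p50,j), (p51,i), (p51,j)}
  {p49, p50, p51} × {i, k} = {(p49,i), (p49,k), (p50,i), (p50,k), (p51,i), (p51,k)}
  {p49, p50, p51} × {i, j, k} = {(p49,i), (p49,j), (p49,k), (p50,i), (p50,j), (p50,k), (p51,i), (p51,j), (p51,k)}
These 16 distinct sets form the basis B.
Close under arbitrary unions to get τ_{X×Y}; counting gives |τ_{X×Y}| = 36.


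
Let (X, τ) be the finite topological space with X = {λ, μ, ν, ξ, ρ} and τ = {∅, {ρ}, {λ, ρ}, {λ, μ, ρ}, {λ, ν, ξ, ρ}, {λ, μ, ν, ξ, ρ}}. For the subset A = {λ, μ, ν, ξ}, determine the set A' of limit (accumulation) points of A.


A' = {μ, ν, ξ}

For each x ∈ X, list the open sets U ∈ τ with x ∈ U, then check whether U ∩ (A ∖ {x}) ≠ ∅ for every such U.
  x = λ: open {λ, ρ} ∋ x has {λ, ρ} ∩ (A ∖ {λ}) = ∅, so x is NOT a limit point.
  x = μ: opens ∋ x are {λ, μ, ρ}, {λ, μ, ν, ξ, ρ}; each meets A ∖ {μ}, so x IS a limit point.
  x = ν: opens ∋ x are {λ, ν, ξ, ρ}, {λ, μ, ν, ξ, ρ}; each meets A ∖ {ν}, so x IS a limit point.
  x = ξ: opens ∋ x are {λ, ν, ξ, ρ}, {λ, μ, ν, ξ, ρ}; each meets A ∖ {ξ}, so x IS a limit point.
  x = ρ: open {ρ} ∋ x has {ρ} ∩ (A ∖ {ρ}) = ∅, so x is NOT a limit point.
Collecting: A' = {μ, ν, ξ}.


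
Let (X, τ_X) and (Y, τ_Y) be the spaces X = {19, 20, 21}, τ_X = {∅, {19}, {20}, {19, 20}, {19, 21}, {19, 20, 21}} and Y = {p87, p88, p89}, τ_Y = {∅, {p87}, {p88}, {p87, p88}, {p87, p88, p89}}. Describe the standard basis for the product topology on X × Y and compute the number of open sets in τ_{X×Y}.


Basis B = {∅ × ∅, {19} × {p87}, {19} × {p88}, {20} × {p87}, {20} × {p88}, {19} × {p87, p88}, {19, 20} × {p87}, {19, 21} × {p87}, {19, 20} × {p88}, {19, 21} × {p88}, {20} × {p87, p88}, {19} × {p87, p88, p89}, {19, 20, 21} × {p87}, {19, 20, 21} × {p88}, {20} × {p87, p88, p89}, {19, 20} × {p87, p88}, {19, 21} × {p87, p88}, {19, 20} × {p87, p88, p89}, {19, 21} × {p87, p88, p89}, {19, 20, 21} × {p87, p88}, {19, 20, 21} × {p87, p88, p89}}; |τ_{X×Y}| = 70.

Enumerate products U × V with U ∈ τ_X, V ∈ τ_Y (deduplicated):
  ∅ × ∅ = {} (∅)
  {19} × {p87} = {(19,p87)}
  {19} × {p88} = {(19,p88)}
  {20} × {p87} = {(20,p87)}
  {20} × {p88} = {(20,p88)}
  {19} × {p87, p88} = {(19,p87), (19,p88)}
  {19, 20} × {p87} = {(19,p87), (20,p87)}
  {19, 21} × {p87} = {(19,p87), (21,p87)}
  {19, 20} × {p88} = {(19,p88), (20,p88)}
  {19, 21} × {p88} = {(19,p88), (21,p88)}
  {20} × {p87, p88} = {(20,p87), (20,p88)}
  {19} × {p87, p88, p89} = {(19,p87), (19,p88), (19,p89)}
  {19, 20, 21} × {p87} = {(19,p87), (20,p87), (21,p87)}
  {19, 20, 21} × {p88} = {(19,p88), (20,p88), (21,p88)}
  {20} × {p87, p88, p89} = {(20,p87), (20,p88), (20,p89)}
  {19, 20} × {p87, p88} = {(19,p87), (19,p88), (20,p87), (20,p88)}
  {19, 21} × {p87, p88} = {(19,p87), (19,p88), (21,p87), (21,p88)}
  {19, 20} × {p87, p88, p89} = {(19,p87), (19,p88), (19,p89), (20,p87), (20,p88), (20,p89)}
  {19, 21} × {p87, p88, p89} = {(19,p87), (19,p88), (19,p89), (21,p87), (21,p88), (21,p89)}
  {19, 20, 21} × {p87, p88} = {(19,p87), (19,p88), (20,p87), (20,p88), (21,p87), (21,p88)}
  {19, 20, 21} × {p87, p88, p89} = {(19,p87), (19,p88), (19,p89), (20,p87), (20,p88), (20,p89), (21,p87), (21,p88), (21,p89)}
These 21 distinct sets form the basis B.
Close under arbitrary unions to get τ_{X×Y}; counting gives |τ_{X×Y}| = 70.


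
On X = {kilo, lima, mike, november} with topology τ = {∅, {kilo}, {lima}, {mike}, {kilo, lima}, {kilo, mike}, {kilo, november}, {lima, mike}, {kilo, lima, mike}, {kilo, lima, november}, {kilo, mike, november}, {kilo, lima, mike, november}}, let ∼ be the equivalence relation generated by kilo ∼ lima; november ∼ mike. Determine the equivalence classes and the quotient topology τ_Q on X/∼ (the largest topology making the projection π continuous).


X/∼ = {[kilo=lima], [mike=november]}; |τ_Q| = 3.

Equivalence classes: [kilo=lima], [mike=november].
Quotient map π: X → X/∼ sends kilo ↦ [kilo=lima], lima ↦ [kilo=lima], mike ↦ [mike=november], november ↦ [mike=november].
For each subset V ⊆ X/∼, compute π^{-1}(V) ⊆ X and check whether π^{-1}(V) ∈ τ. V is open in τ_Q iff π^{-1}(V) ∈ τ.
  V = {}: π^{-1}(V) = ∅ ∈ τ ✓.
  V = {[kilo=lima]}: π^{-1}(V) = {kilo, lima} ∈ τ ✓.
  V = {[mike=november]}: π^{-1}(V) = {mike, november} ∉ τ ✗.
  V = {[kilo=lima], [mike=november]}: π^{-1}(V) = {kilo, lima, mike, november} ∈ τ ✓.
Open sets in the quotient: τ_Q = {{}, {[kilo=lima]}, {[kilo=lima], [mike=november]}} (3 elements).


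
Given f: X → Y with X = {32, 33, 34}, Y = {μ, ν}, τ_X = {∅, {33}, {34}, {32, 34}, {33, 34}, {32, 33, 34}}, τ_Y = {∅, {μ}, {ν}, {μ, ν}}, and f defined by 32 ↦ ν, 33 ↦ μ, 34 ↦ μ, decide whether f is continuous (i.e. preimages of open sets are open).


f is NOT continuous.

Compute f^{-1}(U) for each U ∈ τ_Y:
  U = ∅: f^{-1}(U) = ∅ ∈ τ_X ✓.
  U = {μ}: f^{-1}(U) = {33, 34} ∈ τ_X ✓.
  U = {ν}: f^{-1}(U) = {32} ∉ τ_X ✗.
  U = {μ, ν}: f^{-1}(U) = {32, 33, 34} ∈ τ_X ✓.
Found U = {ν} with f^{-1}(U) = {32} not in τ_X. Therefore f is NOT continuous.


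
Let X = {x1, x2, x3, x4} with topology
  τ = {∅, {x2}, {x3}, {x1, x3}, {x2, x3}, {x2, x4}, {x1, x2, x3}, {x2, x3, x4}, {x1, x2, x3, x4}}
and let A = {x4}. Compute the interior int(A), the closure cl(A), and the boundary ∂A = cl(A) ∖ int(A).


int(A) = ∅, cl(A) = {x4}, ∂A = {x4}.

Closed sets in (X, τ) are complements of opens:
  closed(X, τ) = {∅, {x1}, {x4}, {x1, x3}, {x1, x4}, {x2, x4}, {x1, x2, x4}, {x1, x3, x4}, {x1, x2, x3, x4}}.
int(A) = ⋃ {U ∈ τ : U ⊆ A}. Opens contained in A: ∅.
Taking the union of these: int(A) = ∅.
cl(A) = ⋂ {C closed : A ⊆ C}. Closed sets containing A: {x4}, {x1, x4}, {x2, x4}, {x1, x2, x4}, {x1, x3, x4}, {x1, x2, x3, x4}.
Intersecting these: cl(A) = {x4}.
∂A = cl(A) ∖ int(A) = {x4} ∖ ∅ = {x4}.


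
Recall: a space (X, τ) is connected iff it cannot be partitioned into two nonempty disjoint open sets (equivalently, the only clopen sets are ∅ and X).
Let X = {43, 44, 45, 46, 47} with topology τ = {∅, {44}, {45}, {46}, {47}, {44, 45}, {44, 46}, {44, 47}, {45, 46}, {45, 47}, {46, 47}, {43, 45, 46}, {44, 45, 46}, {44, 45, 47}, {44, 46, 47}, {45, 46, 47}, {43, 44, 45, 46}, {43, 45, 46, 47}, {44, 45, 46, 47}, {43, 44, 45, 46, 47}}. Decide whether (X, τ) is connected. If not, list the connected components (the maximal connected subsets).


(X, τ) is disconnected; components = [{44}, {47}, {43, 45, 46}].

Find clopen sets (U ∈ τ with X ∖ U ∈ τ):
  U = ∅, X ∖ U = {43, 44, 45, 46, 47} — both open, so U is clopen.
  U = {44}, X ∖ U = {43, 45, 46, 47} — both open, so U is clopen.
  U = {47}, X ∖ U = {43, 44, 45, 46} — both open, so U is clopen.
  U = {44, 47}, X ∖ U = {43, 45, 46} — both open, so U is clopen.
  U = {43, 45, 46}, X ∖ U = {44, 47} — both open, so U is clopen.
  U = {43, 44, 45, 46}, X ∖ U = {47} — both open, so U is clopen.
  U = {43, 45, 46, 47}, X ∖ U = {44} — both open, so U is clopen.
  U = {43, 44, 45, 46, 47}, X ∖ U = ∅ — both open, so U is clopen.
Nontrivial clopen(s) exist: e.g. {44, 47}. So (X, τ) is disconnected.
Compute connected components by grouping points that agree on all clopens:
  component: {44}
  component: {47}
  component: {43, 45, 46}


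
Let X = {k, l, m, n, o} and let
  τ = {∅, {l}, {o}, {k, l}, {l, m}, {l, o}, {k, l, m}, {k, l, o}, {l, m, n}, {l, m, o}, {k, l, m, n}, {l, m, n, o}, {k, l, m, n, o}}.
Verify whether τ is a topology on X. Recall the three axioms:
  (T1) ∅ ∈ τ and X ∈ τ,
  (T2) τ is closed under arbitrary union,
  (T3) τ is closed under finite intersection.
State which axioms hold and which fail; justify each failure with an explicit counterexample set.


τ is NOT a topology on X.

Axiom (T1): ∅ ∈ τ? Yes; X ∈ τ? Yes.
Axiom (T2/T3): check pairwise unions and intersections of members of τ.
Counterexample for (T2): {o} ∪ {k, l, m} = {k, l, m, o} ∉ τ. Therefore τ is NOT a topology.


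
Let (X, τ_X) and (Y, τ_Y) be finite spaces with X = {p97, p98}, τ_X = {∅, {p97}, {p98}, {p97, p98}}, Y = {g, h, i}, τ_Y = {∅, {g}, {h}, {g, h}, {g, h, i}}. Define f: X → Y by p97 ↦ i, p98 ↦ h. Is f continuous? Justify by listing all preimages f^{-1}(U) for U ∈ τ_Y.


f IS continuous.

Compute f^{-1}(U) for each U ∈ τ_Y:
  U = ∅: f^{-1}(U) = ∅ ∈ τ_X ✓.
  U = {g}: f^{-1}(U) = ∅ ∈ τ_X ✓.
  U = {h}: f^{-1}(U) = {p98} ∈ τ_X ✓.
  U = {g, h}: f^{-1}(U) = {p98} ∈ τ_X ✓.
  U = {g, h, i}: f^{-1}(U) = {p97, p98} ∈ τ_X ✓.
Every preimage lies in τ_X, so f IS continuous.


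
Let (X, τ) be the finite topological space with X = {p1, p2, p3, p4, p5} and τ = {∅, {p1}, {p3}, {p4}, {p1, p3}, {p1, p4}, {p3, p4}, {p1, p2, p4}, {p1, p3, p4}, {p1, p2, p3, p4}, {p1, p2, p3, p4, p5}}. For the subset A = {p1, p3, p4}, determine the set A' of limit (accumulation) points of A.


A' = {p2, p5}

For each x ∈ X, list the open sets U ∈ τ with x ∈ U, then check whether U ∩ (A ∖ {x}) ≠ ∅ for every such U.
  x = p1: open {p1} ∋ x has {p1} ∩ (A ∖ {p1}) = ∅, so x is NOT a limit point.
  x = p2: opens ∋ x are {p1, p2, p4}, {p1, p2, p3, p4}, {p1, p2, p3, p4, p5}; each meets A ∖ {p2}, so x IS a limit point.
  x = p3: open {p3} ∋ x has {p3} ∩ (A ∖ {p3}) = ∅, so x is NOT a limit point.
  x = p4: open {p4} ∋ x has {p4} ∩ (A ∖ {p4}) = ∅, so x is NOT a limit point.
  x = p5: opens ∋ x are {p1, p2, p3, p4, p5}; each meets A ∖ {p5}, so x IS a limit point.
Collecting: A' = {p2, p5}.


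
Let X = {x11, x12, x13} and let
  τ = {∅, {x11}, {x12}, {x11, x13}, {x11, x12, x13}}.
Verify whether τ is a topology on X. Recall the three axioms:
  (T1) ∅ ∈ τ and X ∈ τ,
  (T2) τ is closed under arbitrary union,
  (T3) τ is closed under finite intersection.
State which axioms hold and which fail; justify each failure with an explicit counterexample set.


τ is NOT a topology on X.

Axiom (T1): ∅ ∈ τ? Yes; X ∈ τ? Yes.
Axiom (T2/T3): check pairwise unions and intersections of members of τ.
Counterexample for (T2): {x11} ∪ {x12} = {x11, x12} ∉ τ. Therefore τ is NOT a topology.


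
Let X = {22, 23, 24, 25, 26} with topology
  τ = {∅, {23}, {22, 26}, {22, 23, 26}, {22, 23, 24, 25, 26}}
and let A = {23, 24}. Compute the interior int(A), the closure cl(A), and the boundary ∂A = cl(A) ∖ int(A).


int(A) = {23}, cl(A) = {23, 24, 25}, ∂A = {24, 25}.

Closed sets in (X, τ) are complements of opens:
  closed(X, τ) = {∅, {24, 25}, {23, 24, 25}, {22, 24, 25, 26}, {22, 23, 24, 25, 26}}.
int(A) = ⋃ {U ∈ τ : U ⊆ A}. Opens contained in A: ∅, {23}.
Taking the union of these: int(A) = {23}.
cl(A) = ⋂ {C closed : A ⊆ C}. Closed sets containing A: {23, 24, 25}, {22, 23, 24, 25, 26}.
Intersecting these: cl(A) = {23, 24, 25}.
∂A = cl(A) ∖ int(A) = {23, 24, 25} ∖ {23} = {24, 25}.


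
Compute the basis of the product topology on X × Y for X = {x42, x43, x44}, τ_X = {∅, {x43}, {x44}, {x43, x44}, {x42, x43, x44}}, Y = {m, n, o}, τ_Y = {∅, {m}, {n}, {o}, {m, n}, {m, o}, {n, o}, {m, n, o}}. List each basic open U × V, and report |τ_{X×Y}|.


Basis B = {∅ × ∅, {x43} × {m}, {x43} × {n}, {x43} × {o}, {x44} × {m}, {x44} × {n}, {x44} × {o}, {x43} × {m, n}, {x43} × {m, o}, {x43, x44} × {m}, {x43} × {n, o}, {x43, x44} × {n}, {x43, x44} × {o}, {x44} × {m, n}, {x44} × {m, o}, {x44} × {n, o}, {x42, x43, x44} × {m}, {x42, x43, x44} × {n}, {x42, x43, x44} × {o}, {x43} × {m, n, o}, {x44} × {m, n, o}, {x43, x44} × {m, n}, {x43, x44} × {m, o}, {x43, x44} × {n, o}, {x42, x43, x44} × {m, n}, {x42, x43, x44} × {m, o}, {x42, x43, x44} × {n, o}, {x43, x44} × {m, n, o}, {x42, x43, x44} × {m, n, o}}; |τ_{X×Y}| = 125.

Enumerate products U × V with U ∈ τ_X, V ∈ τ_Y (deduplicated):
  ∅ × ∅ = {} (∅)
  {x43} × {m} = {(x43,m)}
  {x43} × {n} = {(x43,n)}
  {x43} × {o} = {(x43,o)}
  {x44} × {m} = {(x44,m)}
  {x44} × {n} = {(x44,n)}
  {x44} × {o} = {(x44,o)}
  {x43} × {m, n} = {(x43,m), (x43,n)}
  {x43} × {m, o} = {(x43,m), (x43,o)}
  {x43, x44} × {m} = {(x43,m), (x44,m)}
  {x43} × {n, o} = {(x43,n), (x43,o)}
  {x43, x44} × {n} = {(x43,n), (x44,n)}
  {x43, x44} × {o} = {(x43,o), (x44,o)}
  {x44} × {m, n} = {(x44,m), (x44,n)}
  {x44} × {m, o} = {(x44,m), (x44,o)}
  {x44} × {n, o} = {(x44,n), (x44,o)}
  {x42, x43, x44} × {m} = {(x42,m), (x43,m), (x44,m)}
  {x42, x43, x44} × {n} = {(x42,n), (x43,n), (x44,n)}
  {x42, x43, x44} × {o} = {(x42,o), (x43,o), (x44,o)}
  {x43} × {m, n, o} = {(x43,m), (x43,n), (x43,o)}
  {x44} × {m, n, o} = {(x44,m), (x44,n), (x44,o)}
  {x43, x44} × {m, n} = {(x43,m), (x43,n), (x44,m), (x44,n)}
  {x43, x44} × {m, o} = {(x43,m), (x43,o), (x44,m), (x44,o)}
  {x43, x44} × {n, o} = {(x43,n), (x43,o), (x44,n), (x44,o)}
  {x42, x43, x44} × {m, n} = {(x42,m), (x42,n), (x43,m), (x43,n), (x44,m), (x44,n)}
  {x42, x43, x44} × {m, o} = {(x42,m), (x42,o), (x43,m), (x43,o), (x44,m), (x44,o)}
  {x42, x43, x44} × {n, o} = {(x42,n), (x42,o), (x43,n), (x43,o), (x44,n), (x44,o)}
  {x43, x44} × {m, n, o} = {(x43,m), (x43,n), (x43,o), (x44,m), (x44,n), (x44,o)}
  {x42, x43, x44} × {m, n, o} = {(x42,m), (x42,n), (x42,o), (x43,m), (x43,n), (x43,o), (x44,m), (x44,n), (x44,o)}
These 29 distinct sets form the basis B.
Close under arbitrary unions to get τ_{X×Y}; counting gives |τ_{X×Y}| = 125.


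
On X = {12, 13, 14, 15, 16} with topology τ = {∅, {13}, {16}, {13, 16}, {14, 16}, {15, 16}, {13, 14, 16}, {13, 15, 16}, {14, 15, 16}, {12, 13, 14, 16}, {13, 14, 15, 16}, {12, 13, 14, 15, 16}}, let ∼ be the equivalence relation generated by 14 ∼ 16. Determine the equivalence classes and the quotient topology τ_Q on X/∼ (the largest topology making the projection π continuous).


X/∼ = {[12], [13], [14=16], [15]}; |τ_Q| = 8.

Equivalence classes: [12], [13], [14=16], [15].
Quotient map π: X → X/∼ sends 12 ↦ [12], 13 ↦ [13], 14 ↦ [14=16], 15 ↦ [15], 16 ↦ [14=16].
For each subset V ⊆ X/∼, compute π^{-1}(V) ⊆ X and check whether π^{-1}(V) ∈ τ. V is open in τ_Q iff π^{-1}(V) ∈ τ.
  V = {}: π^{-1}(V) = ∅ ∈ τ ✓.
  V = {[12]}: π^{-1}(V) = {12} ∉ τ ✗.
  V = {[13]}: π^{-1}(V) = {13} ∈ τ ✓.
  V = {[12], [13]}: π^{-1}(V) = {12, 13} ∉ τ ✗.
  V = {[14=16]}: π^{-1}(V) = {14, 16} ∈ τ ✓.
  V = {[12], [14=16]}: π^{-1}(V) = {12, 14, 16} ∉ τ ✗.
  V = {[13], [14=16]}: π^{-1}(V) = {13, 14, 16} ∈ τ ✓.
  V = {[12], [13], [14=16]}: π^{-1}(V) = {12, 13, 14, 16} ∈ τ ✓.
  V = {[15]}: π^{-1}(V) = {15} ∉ τ ✗.
  V = {[12], [15]}: π^{-1}(V) = {12, 15} ∉ τ ✗.
  V = {[13], [15]}: π^{-1}(V) = {13, 15} ∉ τ ✗.
  V = {[12], [13], [15]}: π^{-1}(V) = {12, 13, 15} ∉ τ ✗.
  V = {[14=16], [15]}: π^{-1}(V) = {14, 15, 16} ∈ τ ✓.
  V = {[12], [14=16], [15]}: π^{-1}(V) = {12, 14, 15, 16} ∉ τ ✗.
  V = {[13], [14=16], [15]}: π^{-1}(V) = {13, 14, 15, 16} ∈ τ ✓.
  V = {[12], [13], [14=16], [15]}: π^{-1}(V) = {12, 13, 14, 15, 16} ∈ τ ✓.
Open sets in the quotient: τ_Q = {{}, {[13]}, {[14=16]}, {[13], [14=16]}, {[12], [13], [14=16]}, {[14=16], [15]}, {[13], [14=16], [15]}, {[12], [13], [14=16], [15]}} (8 elements).


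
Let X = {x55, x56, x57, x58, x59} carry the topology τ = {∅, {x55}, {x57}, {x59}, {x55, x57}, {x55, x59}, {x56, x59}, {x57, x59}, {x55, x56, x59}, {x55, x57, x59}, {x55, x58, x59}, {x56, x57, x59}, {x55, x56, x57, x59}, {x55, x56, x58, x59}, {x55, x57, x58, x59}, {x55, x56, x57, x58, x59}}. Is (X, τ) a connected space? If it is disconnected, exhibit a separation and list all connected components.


(X, τ) is disconnected; components = [{x57}, {x55, x56, x58, x59}].

Find clopen sets (U ∈ τ with X ∖ U ∈ τ):
  U = ∅, X ∖ U = {x55, x56, x57, x58, x59} — both open, so U is clopen.
  U = {x57}, X ∖ U = {x55, x56, x58, x59} — both open, so U is clopen.
  U = {x55, x56, x58, x59}, X ∖ U = {x57} — both open, so U is clopen.
  U = {x55, x56, x57, x58, x59}, X ∖ U = ∅ — both open, so U is clopen.
Nontrivial clopen(s) exist: e.g. {x55, x56, x58, x59}. So (X, τ) is disconnected.
Compute connected components by grouping points that agree on all clopens:
  component: {x57}
  component: {x55, x56, x58, x59}


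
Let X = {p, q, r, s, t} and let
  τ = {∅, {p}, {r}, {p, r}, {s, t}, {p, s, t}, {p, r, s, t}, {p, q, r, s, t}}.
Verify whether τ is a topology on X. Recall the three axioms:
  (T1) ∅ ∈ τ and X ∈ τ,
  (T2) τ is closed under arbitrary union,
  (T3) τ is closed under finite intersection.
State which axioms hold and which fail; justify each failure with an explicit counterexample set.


τ is NOT a topology on X.

Axiom (T1): ∅ ∈ τ? Yes; X ∈ τ? Yes.
Axiom (T2/T3): check pairwise unions and intersections of members of τ.
Counterexample for (T2): {r} ∪ {s, t} = {r, s, t} ∉ τ. Therefore τ is NOT a topology.


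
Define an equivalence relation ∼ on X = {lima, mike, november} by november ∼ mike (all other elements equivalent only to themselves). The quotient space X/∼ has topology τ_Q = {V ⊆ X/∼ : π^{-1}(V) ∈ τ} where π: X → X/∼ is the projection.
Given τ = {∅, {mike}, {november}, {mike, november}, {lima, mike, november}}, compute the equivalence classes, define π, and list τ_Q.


X/∼ = {[lima], [mike=november]}; |τ_Q| = 3.

Equivalence classes: [lima], [mike=november].
Quotient map π: X → X/∼ sends lima ↦ [lima], mike ↦ [mike=november], november ↦ [mike=november].
For each subset V ⊆ X/∼, compute π^{-1}(V) ⊆ X and check whether π^{-1}(V) ∈ τ. V is open in τ_Q iff π^{-1}(V) ∈ τ.
  V = {}: π^{-1}(V) = ∅ ∈ τ ✓.
  V = {[lima]}: π^{-1}(V) = {lima} ∉ τ ✗.
  V = {[mike=november]}: π^{-1}(V) = {mike, november} ∈ τ ✓.
  V = {[lima], [mike=november]}: π^{-1}(V) = {lima, mike, november} ∈ τ ✓.
Open sets in the quotient: τ_Q = {{}, {[mike=november]}, {[lima], [mike=november]}} (3 elements).


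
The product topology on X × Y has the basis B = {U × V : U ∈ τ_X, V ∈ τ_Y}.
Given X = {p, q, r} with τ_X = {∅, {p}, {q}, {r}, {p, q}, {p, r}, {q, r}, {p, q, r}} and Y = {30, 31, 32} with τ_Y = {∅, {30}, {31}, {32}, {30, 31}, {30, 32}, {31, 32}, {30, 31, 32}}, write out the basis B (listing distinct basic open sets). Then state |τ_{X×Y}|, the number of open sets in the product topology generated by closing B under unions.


Basis B = {∅ × ∅, {p} × {30}, {p} × {31}, {p} × {32}, {q} × {30}, {q} × {31}, {q} × {32}, {r} × {30}, {r} × {31}, {r} × {32}, {p} × {30, 31}, {p} × {30, 32}, {p, q} × {30}, {p, r} × {30}, {p} × {31, 32}, {p, q} × {31}, {p, r} × {31}, {p, q} × {32}, {p, r} × {32}, {q} × {30, 31}, {q} × {30, 32}, {q, r} × {30}, {q} × {31, 32}, {q, r} × {31}, {q, r} × {32}, {r} × {30, 31}, {r} × {30, 32}, {r} × {31, 32}, {p} × {30, 31, 32}, {p, q, r} × {30}, {p, q, r} × {31}, {p, q, r} × {32}, {q} × {30, 31, 32}, {r} × {30, 31, 32}, {p, q} × {30, 31}, {p, r} × {30, 31}, {p, q} × {30, 32}, {p, r} × {30, 32}, {p, q} × {31, 32}, {p, r} × {31, 32}, {q, r} × {30, 31}, {q, r} × {30, 32}, {q, r} × {31, 32}, {p, q} × {30, 31, 32}, {p, r} × {30, 31, 32}, {p, q, r} × {30, 31}, {p, q, r} × {30, 32}, {p, q, r} × {31, 32}, {q, r} × {30, 31, 32}, {p, q, r} × {30, 31, 32}}; |τ_{X×Y}| = 512.

Enumerate products U × V with U ∈ τ_X, V ∈ τ_Y (deduplicated):
  ∅ × ∅ = {} (∅)
  {p} × {30} = {(p,30)}
  {p} × {31} = {(p,31)}
  {p} × {32} = {(p,32)}
  {q} × {30} = {(q,30)}
  {q} × {31} = {(q,31)}
  {q} × {32} = {(q,32)}
  {r} × {30} = {(r,30)}
  {r} × {31} = {(r,31)}
  {r} × {32} = {(r,32)}
  {p} × {30, 31} = {(p,30), (p,31)}
  {p} × {30, 32} = {(p,30), (p,32)}
  {p, q} × {30} = {(p,30), (q,30)}
  {p, r} × {30} = {(p,30), (r,30)}
  {p} × {31, 32} = {(p,31), (p,32)}
  {p, q} × {31} = {(p,31), (q,31)}
  {p, r} × {31} = {(p,31), (r,31)}
  {p, q} × {32} = {(p,32), (q,32)}
  {p, r} × {32} = {(p,32), (r,32)}
  {q} × {30, 31} = {(q,30), (q,31)}
  {q} × {30, 32} = {(q,30), (q,32)}
  {q, r} × {30} = {(q,30), (r,30)}
  {q} × {31, 32} = {(q,31), (q,32)}
  {q, r} × {31} = {(q,31), (r,31)}
  {q, r} × {32} = {(q,32), (r,32)}
  {r} × {30, 31} = {(r,30), (r,31)}
  {r} × {30, 32} = {(r,30), (r,32)}
  {r} × {31, 32} = {(r,31), (r,32)}
  {p} × {30, 31, 32} = {(p,30), (p,31), (p,32)}
  {p, q, r} × {30} = {(p,30), (q,30), (r,30)}
  {p, q, r} × {31} = {(p,31), (q,31), (r,31)}
  {p, q, r} × {32} = {(p,32), (q,32), (r,32)}
  {q} × {30, 31, 32} = {(q,30), (q,31), (q,32)}
  {r} × {30, 31, 32} = {(r,30), (r,31), (r,32)}
  {p, q} × {30, 31} = {(p,30), (p,31), (q,30), (q,31)}
  {p, r} × {30, 31} = {(p,30), (p,31), (r,30), (r,31)}
  {p, q} × {30, 32} = {(p,30), (p,32), (q,30), (q,32)}
  {p, r} × {30, 32} = {(p,30), (p,32), (r,30), (r,32)}
  {p, q} × {31, 32} = {(p,31), (p,32), (q,31), (q,32)}
  {p, r} × {31, 32} = {(p,31), (p,32), (r,31), (r,32)}
  {q, r} × {30, 31} = {(q,30), (q,31), (r,30), (r,31)}
  {q, r} × {30, 32} = {(q,30), (q,32), (r,30), (r,32)}
  {q, r} × {31, 32} = {(q,31), (q,32), (r,31), (r,32)}
  {p, q} × {30, 31, 32} = {(p,30), (p,31), (p,32), (q,30), (q,31), (q,32)}
  {p, r} × {30, 31, 32} = {(p,30), (p,31), (p,32), (r,30), (r,31), (r,32)}
  {p, q, r} × {30, 31} = {(p,30), (p,31), (q,30), (q,31), (r,30), (r,31)}
  {p, q, r} × {30, 32} = {(p,30), (p,32), (q,30), (q,32), (r,30), (r,32)}
  {p, q, r} × {31, 32} = {(p,31), (p,32), (q,31), (q,32), (r,31), (r,32)}
  {q, r} × {30, 31, 32} = {(q,30), (q,31), (q,32), (r,30), (r,31), (r,32)}
  {p, q, r} × {30, 31, 32} = {(p,30), (p,31), (p,32), (q,30), (q,31), (q,32), (r,30), (r,31), (r,32)}
These 50 distinct sets form the basis B.
Close under arbitrary unions to get τ_{X×Y}; counting gives |τ_{X×Y}| = 512.
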